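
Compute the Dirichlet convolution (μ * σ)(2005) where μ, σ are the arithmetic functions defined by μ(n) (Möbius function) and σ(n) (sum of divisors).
(μ * σ)(2005) = 2005

Divisors of 2005: [1, 5, 401, 2005]. For each d | 2005:
  d = 1: μ(1) · σ(2005/1) = 1 · 2412 = 2412
  d = 5: μ(5) · σ(2005/5) = -1 · 402 = -402
  d = 401: μ(401) · σ(2005/401) = -1 · 6 = -6
  d = 2005: μ(2005) · σ(2005/2005) = 1 · 1 = 1
Summing: (μ * σ)(2005) = 2412 + -402 + -6 + 1 = 2005.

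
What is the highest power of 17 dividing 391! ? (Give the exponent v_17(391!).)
v_17(391!) = 24

Legendre's formula: v_p(n!) = Σ_{k ≥ 1} ⌊n / p^k⌋. For p = 17, n = 391, the terms are:
  ⌊391/17^1⌋ = ⌊391/17⌋ = 23
  ⌊391/17^2⌋ = ⌊391/289⌋ = 1
(the next term ⌊391/17^3⌋ = 0, terminating the sum). Summing: v_17(391!) = 23 + 1 = 24.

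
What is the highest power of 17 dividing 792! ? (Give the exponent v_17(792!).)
v_17(792!) = 48

Legendre's formula: v_p(n!) = Σ_{k ≥ 1} ⌊n / p^k⌋. For p = 17, n = 792, the terms are:
  ⌊792/17^1⌋ = ⌊792/17⌋ = 46
  ⌊792/17^2⌋ = ⌊792/289⌋ = 2
(the next term ⌊792/17^3⌋ = 0, terminating the sum). Summing: v_17(792!) = 46 + 2 = 48.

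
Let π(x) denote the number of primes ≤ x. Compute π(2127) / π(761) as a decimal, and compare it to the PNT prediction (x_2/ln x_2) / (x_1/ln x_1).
π(2127)/π(761) = 319/135 ≈ 2.3630;  PNT prediction ≈ 2.4201.

π(761) = 135 and π(2127) = 319, so π(2127)/π(761) ≈ 2.3630. The PNT-predicted ratio is (2127/ln(2127)) / (761/ln(761)) ≈ 2.4201. The two agree to within a few percent, as expected.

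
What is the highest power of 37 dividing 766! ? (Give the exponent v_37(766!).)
v_37(766!) = 20

Legendre's formula: v_p(n!) = Σ_{k ≥ 1} ⌊n / p^k⌋. For p = 37, n = 766, the terms are:
  ⌊766/37^1⌋ = ⌊766/37⌋ = 20
(the next term ⌊766/37^2⌋ = 0, terminating the sum). Summing: v_37(766!) = 20 = 20.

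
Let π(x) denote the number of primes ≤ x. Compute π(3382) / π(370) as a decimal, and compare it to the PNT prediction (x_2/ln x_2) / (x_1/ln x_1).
π(3382)/π(370) = 476/73 ≈ 6.5205;  PNT prediction ≈ 6.6516.

π(370) = 73 and π(3382) = 476, so π(3382)/π(370) ≈ 6.5205. The PNT-predicted ratio is (3382/ln(3382)) / (370/ln(370)) ≈ 6.6516. The two agree to within a few percent, as expected.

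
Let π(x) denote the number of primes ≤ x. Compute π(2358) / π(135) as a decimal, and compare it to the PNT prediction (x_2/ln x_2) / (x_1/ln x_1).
π(2358)/π(135) = 350/32 ≈ 10.9375;  PNT prediction ≈ 11.0332.

π(135) = 32 and π(2358) = 350, so π(2358)/π(135) ≈ 10.9375. The PNT-predicted ratio is (2358/ln(2358)) / (135/ln(135)) ≈ 11.0332. The two agree to within a few percent, as expected.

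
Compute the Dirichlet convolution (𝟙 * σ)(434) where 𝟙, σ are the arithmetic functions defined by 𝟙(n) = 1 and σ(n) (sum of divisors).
(𝟙 * σ)(434) = 1188

Divisors of 434: [1, 2, 7, 14, 31, 62, 217, 434]. For each d | 434:
  d = 1: 𝟙(1) · σ(434/1) = 1 · 768 = 768
  d = 2: 𝟙(2) · σ(434/2) = 1 · 256 = 256
  d = 7: 𝟙(7) · σ(434/7) = 1 · 96 = 96
  d = 14: 𝟙(14) · σ(434/14) = 1 · 32 = 32
  d = 31: 𝟙(31) · σ(434/31) = 1 · 24 = 24
  d = 62: 𝟙(62) · σ(434/62) = 1 · 8 = 8
  d = 217: 𝟙(217) · σ(434/217) = 1 · 3 = 3
  d = 434: 𝟙(434) · σ(434/434) = 1 · 1 = 1
Summing: (𝟙 * σ)(434) = 768 + 256 + 96 + 32 + 24 + 8 + 3 + 1 = 1188.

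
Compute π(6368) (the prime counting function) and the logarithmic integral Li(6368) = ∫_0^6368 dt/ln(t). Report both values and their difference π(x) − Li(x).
π(6368) = 830;  Li(6368) ≈ 842.57;  π(x) − Li(x) ≈ -12.57.

Direct count of primes ≤ 6368 gives π(6368) = 830. Numerical evaluation of the logarithmic integral gives Li(6368) ≈ 842.57. The difference π(x) − Li(x) ≈ -12.57 is typically negative for small/moderate x (Li(x) overestimates), though Littlewood's theorem shows this sign changes infinitely often.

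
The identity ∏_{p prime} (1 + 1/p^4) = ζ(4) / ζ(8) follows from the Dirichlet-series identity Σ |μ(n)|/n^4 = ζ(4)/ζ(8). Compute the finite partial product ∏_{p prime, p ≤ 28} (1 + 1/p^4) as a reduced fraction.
∏ = 577447917650941187656457324944/535704058713408612067696280625

The primes p ≤ 28 are [2, 3, 5, 7, 11, 13, 17, 19, 23]. For each, (1 + 1/p^4) = (p^4 + 1)/p^4. Multiplying these fractions over p ∈ [2, 3, 5, 7, 11, 13, 17, 19, 23] gives 577447917650941187656457324944/535704058713408612067696280625. (In the limit P → ∞ this tends to ζ(4)/ζ(8).)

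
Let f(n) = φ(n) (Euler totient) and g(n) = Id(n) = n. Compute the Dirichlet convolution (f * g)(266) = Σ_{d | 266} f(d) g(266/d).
(φ * Id)(266) = 1443

Divisors of 266: [1, 2, 7, 14, 19, 38, 133, 266]. For each d | 266:
  d = 1: φ(1) · Id(266/1) = 1 · 266 = 266
  d = 2: φ(2) · Id(266/2) = 1 · 133 = 133
  d = 7: φ(7) · Id(266/7) = 6 · 38 = 228
  d = 14: φ(14) · Id(266/14) = 6 · 19 = 114
  d = 19: φ(19) · Id(266/19) = 18 · 14 = 252
  d = 38: φ(38) · Id(266/38) = 18 · 7 = 126
  d = 133: φ(133) · Id(266/133) = 108 · 2 = 216
  d = 266: φ(266) · Id(266/266) = 108 · 1 = 108
Summing: (φ * Id)(266) = 266 + 133 + 228 + 114 + 252 + 126 + 216 + 108 = 1443.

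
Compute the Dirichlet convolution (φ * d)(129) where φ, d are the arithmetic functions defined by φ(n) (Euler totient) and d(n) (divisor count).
(φ * d)(129) = 176

Divisors of 129: [1, 3, 43, 129]. For each d | 129:
  d = 1: φ(1) · d(129/1) = 1 · 4 = 4
  d = 3: φ(3) · d(129/3) = 2 · 2 = 4
  d = 43: φ(43) · d(129/43) = 42 · 2 = 84
  d = 129: φ(129) · d(129/129) = 84 · 1 = 84
Summing: (φ * d)(129) = 4 + 4 + 84 + 84 = 176.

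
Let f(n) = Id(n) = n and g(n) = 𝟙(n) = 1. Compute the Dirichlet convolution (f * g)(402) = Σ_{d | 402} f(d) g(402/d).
(Id * 𝟙)(402) = 816

Divisors of 402: [1, 2, 3, 6, 67, 134, 201, 402]. For each d | 402:
  d = 1: Id(1) · 𝟙(402/1) = 1 · 1 = 1
  d = 2: Id(2) · 𝟙(402/2) = 2 · 1 = 2
  d = 3: Id(3) · 𝟙(402/3) = 3 · 1 = 3
  d = 6: Id(6) · 𝟙(402/6) = 6 · 1 = 6
  d = 67: Id(67) · 𝟙(402/67) = 67 · 1 = 67
  d = 134: Id(134) · 𝟙(402/134) = 134 · 1 = 134
  d = 201: Id(201) · 𝟙(402/201) = 201 · 1 = 201
  d = 402: Id(402) · 𝟙(402/402) = 402 · 1 = 402
Summing: (Id * 𝟙)(402) = 1 + 2 + 3 + 6 + 67 + 134 + 201 + 402 = 816.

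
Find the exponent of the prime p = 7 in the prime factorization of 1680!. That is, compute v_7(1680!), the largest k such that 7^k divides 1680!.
v_7(1680!) = 278

Legendre's formula: v_p(n!) = Σ_{k ≥ 1} ⌊n / p^k⌋. For p = 7, n = 1680, the terms are:
  ⌊1680/7^1⌋ = ⌊1680/7⌋ = 240
  ⌊1680/7^2⌋ = ⌊1680/49⌋ = 34
  ⌊1680/7^3⌋ = ⌊1680/343⌋ = 4
(the next term ⌊1680/7^4⌋ = 0, terminating the sum). Summing: v_7(1680!) = 240 + 34 + 4 = 278.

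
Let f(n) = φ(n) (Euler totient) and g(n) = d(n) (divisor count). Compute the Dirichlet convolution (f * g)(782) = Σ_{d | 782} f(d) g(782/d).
(φ * d)(782) = 1296

Divisors of 782: [1, 2, 17, 23, 34, 46, 391, 782]. For each d | 782:
  d = 1: φ(1) · d(782/1) = 1 · 8 = 8
  d = 2: φ(2) · d(782/2) = 1 · 4 = 4
  d = 17: φ(17) · d(782/17) = 16 · 4 = 64
  d = 23: φ(23) · d(782/23) = 22 · 4 = 88
  d = 34: φ(34) · d(782/34) = 16 · 2 = 32
  d = 46: φ(46) · d(782/46) = 22 · 2 = 44
  d = 391: φ(391) · d(782/391) = 352 · 2 = 704
  d = 782: φ(782) · d(782/782) = 352 · 1 = 352
Summing: (φ * d)(782) = 8 + 4 + 64 + 88 + 32 + 44 + 704 + 352 = 1296.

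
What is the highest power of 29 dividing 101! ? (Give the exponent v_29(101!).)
v_29(101!) = 3

Legendre's formula: v_p(n!) = Σ_{k ≥ 1} ⌊n / p^k⌋. For p = 29, n = 101, the terms are:
  ⌊101/29^1⌋ = ⌊101/29⌋ = 3
(the next term ⌊101/29^2⌋ = 0, terminating the sum). Summing: v_29(101!) = 3 = 3.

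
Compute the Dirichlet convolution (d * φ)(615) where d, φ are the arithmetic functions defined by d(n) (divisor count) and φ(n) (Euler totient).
(d * φ)(615) = 1008

Divisors of 615: [1, 3, 5, 15, 41, 123, 205, 615]. For each d | 615:
  d = 1: d(1) · φ(615/1) = 1 · 320 = 320
  d = 3: d(3) · φ(615/3) = 2 · 160 = 320
  d = 5: d(5) · φ(615/5) = 2 · 80 = 160
  d = 15: d(15) · φ(615/15) = 4 · 40 = 160
  d = 41: d(41) · φ(615/41) = 2 · 8 = 16
  d = 123: d(123) · φ(615/123) = 4 · 4 = 16
  d = 205: d(205) · φ(615/205) = 4 · 2 = 8
  d = 615: d(615) · φ(615/615) = 8 · 1 = 8
Summing: (d * φ)(615) = 320 + 320 + 160 + 160 + 16 + 16 + 8 + 8 = 1008.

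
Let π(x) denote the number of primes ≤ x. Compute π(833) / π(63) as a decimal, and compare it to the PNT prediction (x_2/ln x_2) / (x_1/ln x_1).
π(833)/π(63) = 145/18 ≈ 8.0556;  PNT prediction ≈ 8.1459.

π(63) = 18 and π(833) = 145, so π(833)/π(63) ≈ 8.0556. The PNT-predicted ratio is (833/ln(833)) / (63/ln(63)) ≈ 8.1459. The two agree to within a few percent, as expected.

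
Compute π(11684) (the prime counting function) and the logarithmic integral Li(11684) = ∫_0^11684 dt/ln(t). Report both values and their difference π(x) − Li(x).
π(11684) = 1402;  Li(11684) ≈ 1427.41;  π(x) − Li(x) ≈ -25.41.

Direct count of primes ≤ 11684 gives π(11684) = 1402. Numerical evaluation of the logarithmic integral gives Li(11684) ≈ 1427.41. The difference π(x) − Li(x) ≈ -25.41 is typically negative for small/moderate x (Li(x) overestimates), though Littlewood's theorem shows this sign changes infinitely often.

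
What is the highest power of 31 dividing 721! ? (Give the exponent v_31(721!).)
v_31(721!) = 23

Legendre's formula: v_p(n!) = Σ_{k ≥ 1} ⌊n / p^k⌋. For p = 31, n = 721, the terms are:
  ⌊721/31^1⌋ = ⌊721/31⌋ = 23
(the next term ⌊721/31^2⌋ = 0, terminating the sum). Summing: v_31(721!) = 23 = 23.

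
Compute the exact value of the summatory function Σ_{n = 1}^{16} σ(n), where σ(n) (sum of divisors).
Σ_{n ≤ 16} σ(n) = 220

Compute σ(n) for each 1 ≤ n ≤ 16: σ(1) = 1, σ(2) = 3, σ(3) = 4, σ(4) = 7, σ(5) = 6, σ(6) = 12, σ(7) = 8, σ(8) = 15, σ(9) = 13, σ(10) = 18, σ(11) = 12, σ(12) = 28, σ(13) = 14, σ(14) = 24, σ(15) = 24, σ(16) = 31. Summing all 16 values: 220. (Average order: Σ_{n ≤ x} σ(n) ~ (π²/12) x². For x = 16, (π²/12)·16² ≈ 210.55.)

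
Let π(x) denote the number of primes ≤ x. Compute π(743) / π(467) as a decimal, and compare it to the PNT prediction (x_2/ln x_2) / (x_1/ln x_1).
π(743)/π(467) = 132/91 ≈ 1.4505;  PNT prediction ≈ 1.4792.

π(467) = 91 and π(743) = 132, so π(743)/π(467) ≈ 1.4505. The PNT-predicted ratio is (743/ln(743)) / (467/ln(467)) ≈ 1.4792. The two agree to within a few percent, as expected.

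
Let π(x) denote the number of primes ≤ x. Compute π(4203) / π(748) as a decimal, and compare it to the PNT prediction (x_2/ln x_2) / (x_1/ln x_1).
π(4203)/π(748) = 575/132 ≈ 4.3561;  PNT prediction ≈ 4.4565.

π(748) = 132 and π(4203) = 575, so π(4203)/π(748) ≈ 4.3561. The PNT-predicted ratio is (4203/ln(4203)) / (748/ln(748)) ≈ 4.4565. The two agree to within a few percent, as expected.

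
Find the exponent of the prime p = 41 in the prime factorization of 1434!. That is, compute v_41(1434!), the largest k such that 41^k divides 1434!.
v_41(1434!) = 34

Legendre's formula: v_p(n!) = Σ_{k ≥ 1} ⌊n / p^k⌋. For p = 41, n = 1434, the terms are:
  ⌊1434/41^1⌋ = ⌊1434/41⌋ = 34
(the next term ⌊1434/41^2⌋ = 0, terminating the sum). Summing: v_41(1434!) = 34 = 34.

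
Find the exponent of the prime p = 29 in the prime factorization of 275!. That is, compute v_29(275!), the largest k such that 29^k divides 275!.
v_29(275!) = 9

Legendre's formula: v_p(n!) = Σ_{k ≥ 1} ⌊n / p^k⌋. For p = 29, n = 275, the terms are:
  ⌊275/29^1⌋ = ⌊275/29⌋ = 9
(the next term ⌊275/29^2⌋ = 0, terminating the sum). Summing: v_29(275!) = 9 = 9.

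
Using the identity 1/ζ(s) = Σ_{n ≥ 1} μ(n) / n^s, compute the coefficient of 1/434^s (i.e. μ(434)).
μ(434) = -1

Factor n = 434 = 2 · 7 · 31. μ(n) = 0 if any exponent ≥ 2 (not squarefree); otherwise μ(n) = (−1)^{ω(n)} where ω(n) is the number of distinct prime factors. Applying: μ(434) = -1.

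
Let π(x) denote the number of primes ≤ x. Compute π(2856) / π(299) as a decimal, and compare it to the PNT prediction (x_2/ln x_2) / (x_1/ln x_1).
π(2856)/π(299) = 414/62 ≈ 6.6774;  PNT prediction ≈ 6.8428.

π(299) = 62 and π(2856) = 414, so π(2856)/π(299) ≈ 6.6774. The PNT-predicted ratio is (2856/ln(2856)) / (299/ln(299)) ≈ 6.8428. The two agree to within a few percent, as expected.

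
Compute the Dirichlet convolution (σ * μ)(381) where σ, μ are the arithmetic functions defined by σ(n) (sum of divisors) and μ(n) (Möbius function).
(σ * μ)(381) = 381

Divisors of 381: [1, 3, 127, 381]. For each d | 381:
  d = 1: σ(1) · μ(381/1) = 1 · 1 = 1
  d = 3: σ(3) · μ(381/3) = 4 · -1 = -4
  d = 127: σ(127) · μ(381/127) = 128 · -1 = -128
  d = 381: σ(381) · μ(381/381) = 512 · 1 = 512
Summing: (σ * μ)(381) = 1 + -4 + -128 + 512 = 381.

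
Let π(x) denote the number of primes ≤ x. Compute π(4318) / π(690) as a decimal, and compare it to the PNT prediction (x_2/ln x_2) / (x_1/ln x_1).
π(4318)/π(690) = 590/124 ≈ 4.7581;  PNT prediction ≈ 4.8869.

π(690) = 124 and π(4318) = 590, so π(4318)/π(690) ≈ 4.7581. The PNT-predicted ratio is (4318/ln(4318)) / (690/ln(690)) ≈ 4.8869. The two agree to within a few percent, as expected.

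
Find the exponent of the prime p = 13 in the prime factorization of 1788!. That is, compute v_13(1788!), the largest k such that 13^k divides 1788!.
v_13(1788!) = 147

Legendre's formula: v_p(n!) = Σ_{k ≥ 1} ⌊n / p^k⌋. For p = 13, n = 1788, the terms are:
  ⌊1788/13^1⌋ = ⌊1788/13⌋ = 137
  ⌊1788/13^2⌋ = ⌊1788/169⌋ = 10
(the next term ⌊1788/13^3⌋ = 0, terminating the sum). Summing: v_13(1788!) = 137 + 10 = 147.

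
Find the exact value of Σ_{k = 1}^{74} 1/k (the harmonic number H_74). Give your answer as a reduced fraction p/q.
H_74 = 668934292077295215167676426926677/136851726813476721146087646859200

Direct summation: H_74 = 1 + 1/2 + ... + 1/74. The least common denominator is lcm(1, ..., 74) = 410555180440430163438262940577600; over this denominator the numerator is 410555180440430163438262940577600 + 205277590220215081719131470288800 + 136851726813476721146087646859200 + 102638795110107540859565735144400 + 82111036088086032687652588115520 + 68425863406738360573043823429600 + 58650740062918594776894705796800 + 51319397555053770429782867572200 + 45617242271158907048695882286400 + 41055518044043016343826294057760 + 37323198221857287585296630961600 + 34212931703369180286521911714800 + 31581167726186935649097149275200 + 29325370031459297388447352898400 + 27370345362695344229217529371840 + 25659698777526885214891433786100 + 24150304731790009614015467092800 + 22808621135579453524347941143200 + 21608167391601587549382260030400 + 20527759022021508171913147028880 + 19550246687639531592298235265600 + 18661599110928643792648315480800 + 17850225236540441888620127851200 + 17106465851684590143260955857400 + 16422207217617206537530517623104 + 15790583863093467824548574637600 + 15205747423719635682898627428800 + 14662685015729648694223676449200 + 14157075187601040118560791054400 + 13685172681347672114608764685920 + 13243715498078392368976223889600 + 12829849388763442607445716893050 + 12441066073952429195098876987200 + 12075152365895004807007733546400 + 11730148012583718955378941159360 + 11404310567789726762173970571600 + 11096085957849463876709809204800 + 10804083695800793774691130015200 + 10527055908728978549699049758400 + 10263879511010754085956573514440 + 10013540986351955205811291233600 + 9775123343819765796149117632800 + 9547794893963492172982859083200 + 9330799555464321896324157740400 + 9123448454231781409739176457280 + 8925112618270220944310063925600 + 8735216605115535392303466820800 + 8553232925842295071630477928700 + 8378677151845513539556386542400 + 8211103608808603268765258811552 + 8050101577263336538005155697600 + 7895291931546733912274287318800 + 7746324159253399310155904539200 + 7602873711859817841449313714400 + 7464639644371457517059326192320 + 7331342507864824347111838224600 + 7202722463867195849794086676800 + 7078537593800520059280395527200 + 6958562380346273956580727806400 + 6842586340673836057304382342960 + 6730412794105412515381359681600 + 6621857749039196184488111944800 + 6516748895879843864099411755200 + 6414924694381721303722858446525 + 6316233545237387129819429855040 + 6220533036976214597549438493600 + 6127689260304927812511387172800 + 6037576182947502403503866773200 + 5950075078846813962873375950400 + 5865074006291859477689470579680 + 5782467330146903710398069585600 + 5702155283894863381086985285800 + 5624043567677125526551547131200 + 5548042978924731938354904602400 = 2006802876231885645503029280780031, so H_74 = 2006802876231885645503029280780031/410555180440430163438262940577600; reducing by gcd(2006802876231885645503029280780031, 410555180440430163438262940577600) = 3 gives 668934292077295215167676426926677/136851726813476721146087646859200 ≈ 4.88802. (The PNT-adjacent estimate ln(74) + γ ≈ 4.88128 matches within O(1/n).)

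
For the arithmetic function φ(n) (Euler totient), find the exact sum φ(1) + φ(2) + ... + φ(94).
Σ_{n ≤ 94} φ(n) = 2702

Compute φ(n) for each 1 ≤ n ≤ 94: φ(1) = 1, φ(2) = 1, φ(3) = 2, φ(4) = 2, φ(5) = 4, φ(6) = 2, φ(7) = 6, φ(8) = 4, φ(9) = 6, φ(10) = 4, φ(11) = 10, φ(12) = 4, φ(13) = 12, φ(14) = 6, φ(15) = 8, φ(16) = 8, φ(17) = 16, φ(18) = 6, φ(19) = 18, φ(20) = 8, φ(21) = 12, φ(22) = 10, φ(23) = 22, φ(24) = 8, φ(25) = 20, φ(26) = 12, φ(27) = 18, φ(28) = 12, φ(29) = 28, φ(30) = 8, φ(31) = 30, φ(32) = 16, φ(33) = 20, φ(34) = 16, φ(35) = 24, φ(36) = 12, φ(37) = 36, φ(38) = 18, φ(39) = 24, φ(40) = 16, φ(41) = 40, φ(42) = 12, φ(43) = 42, φ(44) = 20, φ(45) = 24, φ(46) = 22, φ(47) = 46, φ(48) = 16, φ(49) = 42, φ(50) = 20, φ(51) = 32, φ(52) = 24, φ(53) = 52, φ(54) = 18, φ(55) = 40, φ(56) = 24, φ(57) = 36, φ(58) = 28, φ(59) = 58, φ(60) = 16, φ(61) = 60, φ(62) = 30, φ(63) = 36, φ(64) = 32, φ(65) = 48, φ(66) = 20, φ(67) = 66, φ(68) = 32, φ(69) = 44, φ(70) = 24, φ(71) = 70, φ(72) = 24, φ(73) = 72, φ(74) = 36, φ(75) = 40, φ(76) = 36, φ(77) = 60, φ(78) = 24, φ(79) = 78, φ(80) = 32, φ(81) = 54, φ(82) = 40, φ(83) = 82, φ(84) = 24, φ(85) = 64, φ(86) = 42, φ(87) = 56, φ(88) = 40, φ(89) = 88, φ(90) = 24, φ(91) = 72, φ(92) = 44, φ(93) = 60, φ(94) = 46. Summing all 94 values: 2702. (Average order: Σ_{n ≤ x} φ(n) ~ (3/π²) x². For x = 94, (3/π²)·94² ≈ 2685.82.)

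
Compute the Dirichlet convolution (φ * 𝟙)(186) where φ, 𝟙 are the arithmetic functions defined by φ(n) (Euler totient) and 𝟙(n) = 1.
(φ * 𝟙)(186) = 186

Divisors of 186: [1, 2, 3, 6, 31, 62, 93, 186]. For each d | 186:
  d = 1: φ(1) · 𝟙(186/1) = 1 · 1 = 1
  d = 2: φ(2) · 𝟙(186/2) = 1 · 1 = 1
  d = 3: φ(3) · 𝟙(186/3) = 2 · 1 = 2
  d = 6: φ(6) · 𝟙(186/6) = 2 · 1 = 2
  d = 31: φ(31) · 𝟙(186/31) = 30 · 1 = 30
  d = 62: φ(62) · 𝟙(186/62) = 30 · 1 = 30
  d = 93: φ(93) · 𝟙(186/93) = 60 · 1 = 60
  d = 186: φ(186) · 𝟙(186/186) = 60 · 1 = 60
Summing: (φ * 𝟙)(186) = 1 + 1 + 2 + 2 + 30 + 30 + 60 + 60 = 186.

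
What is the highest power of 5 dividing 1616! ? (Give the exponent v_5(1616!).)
v_5(1616!) = 401

Legendre's formula: v_p(n!) = Σ_{k ≥ 1} ⌊n / p^k⌋. For p = 5, n = 1616, the terms are:
  ⌊1616/5^1⌋ = ⌊1616/5⌋ = 323
  ⌊1616/5^2⌋ = ⌊1616/25⌋ = 64
  ⌊1616/5^3⌋ = ⌊1616/125⌋ = 12
  ⌊1616/5^4⌋ = ⌊1616/625⌋ = 2
(the next term ⌊1616/5^5⌋ = 0, terminating the sum). Summing: v_5(1616!) = 323 + 64 + 12 + 2 = 401.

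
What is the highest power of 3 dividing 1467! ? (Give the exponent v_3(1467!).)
v_3(1467!) = 732

Legendre's formula: v_p(n!) = Σ_{k ≥ 1} ⌊n / p^k⌋. For p = 3, n = 1467, the terms are:
  ⌊1467/3^1⌋ = ⌊1467/3⌋ = 489
  ⌊1467/3^2⌋ = ⌊1467/9⌋ = 163
  ⌊1467/3^3⌋ = ⌊1467/27⌋ = 54
  ⌊1467/3^4⌋ = ⌊1467/81⌋ = 18
  ⌊1467/3^5⌋ = ⌊1467/243⌋ = 6
  ⌊1467/3^6⌋ = ⌊1467/729⌋ = 2
(the next term ⌊1467/3^7⌋ = 0, terminating the sum). Summing: v_3(1467!) = 489 + 163 + 54 + 18 + 6 + 2 = 732.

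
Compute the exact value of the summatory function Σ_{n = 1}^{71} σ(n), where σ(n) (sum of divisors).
Σ_{n ≤ 71} σ(n) = 4137

Compute σ(n) for each 1 ≤ n ≤ 71: σ(1) = 1, σ(2) = 3, σ(3) = 4, σ(4) = 7, σ(5) = 6, σ(6) = 12, σ(7) = 8, σ(8) = 15, σ(9) = 13, σ(10) = 18, σ(11) = 12, σ(12) = 28, σ(13) = 14, σ(14) = 24, σ(15) = 24, σ(16) = 31, σ(17) = 18, σ(18) = 39, σ(19) = 20, σ(20) = 42, σ(21) = 32, σ(22) = 36, σ(23) = 24, σ(24) = 60, σ(25) = 31, σ(26) = 42, σ(27) = 40, σ(28) = 56, σ(29) = 30, σ(30) = 72, σ(31) = 32, σ(32) = 63, σ(33) = 48, σ(34) = 54, σ(35) = 48, σ(36) = 91, σ(37) = 38, σ(38) = 60, σ(39) = 56, σ(40) = 90, σ(41) = 42, σ(42) = 96, σ(43) = 44, σ(44) = 84, σ(45) = 78, σ(46) = 72, σ(47) = 48, σ(48) = 124, σ(49) = 57, σ(50) = 93, σ(51) = 72, σ(52) = 98, σ(53) = 54, σ(54) = 120, σ(55) = 72, σ(56) = 120, σ(57) = 80, σ(58) = 90, σ(59) = 60, σ(60) = 168, σ(61) = 62, σ(62) = 96, σ(63) = 104, σ(64) = 127, σ(65) = 84, σ(66) = 144, σ(67) = 68, σ(68) = 126, σ(69) = 96, σ(70) = 144, σ(71) = 72. Summing all 71 values: 4137. (Average order: Σ_{n ≤ x} σ(n) ~ (π²/12) x². For x = 71, (π²/12)·71² ≈ 4146.06.)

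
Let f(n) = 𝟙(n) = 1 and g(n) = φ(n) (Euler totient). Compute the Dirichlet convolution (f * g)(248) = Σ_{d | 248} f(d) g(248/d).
(𝟙 * φ)(248) = 248

Divisors of 248: [1, 2, 4, 8, 31, 62, 124, 248]. For each d | 248:
  d = 1: 𝟙(1) · φ(248/1) = 1 · 120 = 120
  d = 2: 𝟙(2) · φ(248/2) = 1 · 60 = 60
  d = 4: 𝟙(4) · φ(248/4) = 1 · 30 = 30
  d = 8: 𝟙(8) · φ(248/8) = 1 · 30 = 30
  d = 31: 𝟙(31) · φ(248/31) = 1 · 4 = 4
  d = 62: 𝟙(62) · φ(248/62) = 1 · 2 = 2
  d = 124: 𝟙(124) · φ(248/124) = 1 · 1 = 1
  d = 248: 𝟙(248) · φ(248/248) = 1 · 1 = 1
Summing: (𝟙 * φ)(248) = 120 + 60 + 30 + 30 + 4 + 2 + 1 + 1 = 248.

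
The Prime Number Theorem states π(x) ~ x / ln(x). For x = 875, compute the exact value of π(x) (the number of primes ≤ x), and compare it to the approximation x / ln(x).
π(875) = 150;  x/ln(x) ≈ 129.17;  relative error ≈ 13.89%.

Directly count primes up to 875: π(875) = 150. The PNT approximation gives 875/ln(875) ≈ 875/6.77422 ≈ 129.17. Relative error (π(x) − x/ln(x)) / π(x) ≈ 13.89%; the approximation is known to undercount slightly (Li(x) is a better estimate).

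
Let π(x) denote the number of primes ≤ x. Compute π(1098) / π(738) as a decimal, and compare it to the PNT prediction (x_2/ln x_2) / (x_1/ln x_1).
π(1098)/π(738) = 184/130 ≈ 1.4154;  PNT prediction ≈ 1.4034.

π(738) = 130 and π(1098) = 184, so π(1098)/π(738) ≈ 1.4154. The PNT-predicted ratio is (1098/ln(1098)) / (738/ln(738)) ≈ 1.4034. The two agree to within a few percent, as expected.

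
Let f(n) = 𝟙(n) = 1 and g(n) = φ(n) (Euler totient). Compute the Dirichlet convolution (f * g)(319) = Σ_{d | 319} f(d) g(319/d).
(𝟙 * φ)(319) = 319

Divisors of 319: [1, 11, 29, 319]. For each d | 319:
  d = 1: 𝟙(1) · φ(319/1) = 1 · 280 = 280
  d = 11: 𝟙(11) · φ(319/11) = 1 · 28 = 28
  d = 29: 𝟙(29) · φ(319/29) = 1 · 10 = 10
  d = 319: 𝟙(319) · φ(319/319) = 1 · 1 = 1
Summing: (𝟙 * φ)(319) = 280 + 28 + 10 + 1 = 319.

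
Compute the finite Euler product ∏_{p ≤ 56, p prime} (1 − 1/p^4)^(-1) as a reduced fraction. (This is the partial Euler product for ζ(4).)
∏ = 750937919501355467062347671738968589096863062629/693820677147413996973765862820413440000000000000

The primes p ≤ 56 are [2, 3, 5, 7, 11, 13, 17, 19, 23, 29, 31, 37, 41, 43, 47, 53]. For each prime, (1 − 1/p^4)^(-1) = p^4 / (p^4 − 1). The product is (1 − 1/2^4)^(-1), (1 − 1/3^4)^(-1), (1 − 1/5^4)^(-1), (1 − 1/7^4)^(-1), (1 − 1/11^4)^(-1), (1 − 1/13^4)^(-1), (1 − 1/17^4)^(-1), (1 − 1/19^4)^(-1), (1 − 1/23^4)^(-1), (1 − 1/29^4)^(-1), (1 − 1/31^4)^(-1), (1 − 1/37^4)^(-1), (1 − 1/41^4)^(-1), (1 − 1/43^4)^(-1), (1 − 1/47^4)^(-1), (1 − 1/53^4)^(-1) = ∏ p^4 / (p^4 − 1) = 750937919501355467062347671738968589096863062629/693820677147413996973765862820413440000000000000.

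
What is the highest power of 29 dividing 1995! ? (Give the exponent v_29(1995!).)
v_29(1995!) = 70

Legendre's formula: v_p(n!) = Σ_{k ≥ 1} ⌊n / p^k⌋. For p = 29, n = 1995, the terms are:
  ⌊1995/29^1⌋ = ⌊1995/29⌋ = 68
  ⌊1995/29^2⌋ = ⌊1995/841⌋ = 2
(the next term ⌊1995/29^3⌋ = 0, terminating the sum). Summing: v_29(1995!) = 68 + 2 = 70.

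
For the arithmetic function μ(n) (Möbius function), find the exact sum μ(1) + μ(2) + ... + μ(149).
Σ_{n ≤ 149} μ(n) = 0

Compute μ(n) for each 1 ≤ n ≤ 149: μ(1) = 1, μ(2) = -1, μ(3) = -1, μ(4) = 0, μ(5) = -1, μ(6) = 1, μ(7) = -1, μ(8) = 0, μ(9) = 0, μ(10) = 1, μ(11) = -1, μ(12) = 0, μ(13) = -1, μ(14) = 1, μ(15) = 1, μ(16) = 0, μ(17) = -1, μ(18) = 0, μ(19) = -1, μ(20) = 0, μ(21) = 1, μ(22) = 1, μ(23) = -1, μ(24) = 0, μ(25) = 0, μ(26) = 1, μ(27) = 0, μ(28) = 0, μ(29) = -1, μ(30) = -1, μ(31) = -1, μ(32) = 0, μ(33) = 1, μ(34) = 1, μ(35) = 1, μ(36) = 0, μ(37) = -1, μ(38) = 1, μ(39) = 1, μ(40) = 0, μ(41) = -1, μ(42) = -1, μ(43) = -1, μ(44) = 0, μ(45) = 0, μ(46) = 1, μ(47) = -1, μ(48) = 0, μ(49) = 0, μ(50) = 0, μ(51) = 1, μ(52) = 0, μ(53) = -1, μ(54) = 0, μ(55) = 1, μ(56) = 0, μ(57) = 1, μ(58) = 1, μ(59) = -1, μ(60) = 0, μ(61) = -1, μ(62) = 1, μ(63) = 0, μ(64) = 0, μ(65) = 1, μ(66) = -1, μ(67) = -1, μ(68) = 0, μ(69) = 1, μ(70) = -1, μ(71) = -1, μ(72) = 0, μ(73) = -1, μ(74) = 1, μ(75) = 0, μ(76) = 0, μ(77) = 1, μ(78) = -1, μ(79) = -1, μ(80) = 0, μ(81) = 0, μ(82) = 1, μ(83) = -1, μ(84) = 0, μ(85) = 1, μ(86) = 1, μ(87) = 1, μ(88) = 0, μ(89) = -1, μ(90) = 0, μ(91) = 1, μ(92) = 0, μ(93) = 1, μ(94) = 1, μ(95) = 1, μ(96) = 0, μ(97) = -1, μ(98) = 0, μ(99) = 0, μ(100) = 0, μ(101) = -1, μ(102) = -1, μ(103) = -1, μ(104) = 0, μ(105) = -1, μ(106) = 1, μ(107) = -1, μ(108) = 0, μ(109) = -1, μ(110) = -1, μ(111) = 1, μ(112) = 0, μ(113) = -1, μ(114) = -1, μ(115) = 1, μ(116) = 0, μ(117) = 0, μ(118) = 1, μ(119) = 1, μ(120) = 0, μ(121) = 0, μ(122) = 1, μ(123) = 1, μ(124) = 0, μ(125) = 0, μ(126) = 0, μ(127) = -1, μ(128) = 0, μ(129) = 1, μ(130) = -1, μ(131) = -1, μ(132) = 0, μ(133) = 1, μ(134) = 1, μ(135) = 0, μ(136) = 0, μ(137) = -1, μ(138) = -1, μ(139) = -1, μ(140) = 0, μ(141) = 1, μ(142) = 1, μ(143) = 1, μ(144) = 0, μ(145) = 1, μ(146) = 1, μ(147) = 0, μ(148) = 0, μ(149) = -1. Summing all 149 values: 0. (Mertens function M(x) = Σ_{n ≤ x} μ(n); on average M(x) should be small (PNT ⟺ M(x) = o(x)).)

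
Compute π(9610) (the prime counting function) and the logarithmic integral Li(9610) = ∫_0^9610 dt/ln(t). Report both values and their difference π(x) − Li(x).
π(9610) = 1185;  Li(9610) ≈ 1203.70;  π(x) − Li(x) ≈ -18.70.

Direct count of primes ≤ 9610 gives π(9610) = 1185. Numerical evaluation of the logarithmic integral gives Li(9610) ≈ 1203.70. The difference π(x) − Li(x) ≈ -18.70 is typically negative for small/moderate x (Li(x) overestimates), though Littlewood's theorem shows this sign changes infinitely often.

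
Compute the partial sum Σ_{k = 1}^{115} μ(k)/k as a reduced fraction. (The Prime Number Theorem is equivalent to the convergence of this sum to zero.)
Σ μ(k)/k = -11695632086357284237991577642263648122717789/451572209148822968402074375593480892761066957

Values of μ(k) for 1 ≤ k ≤ 115: μ(1) = 1, μ(2) = -1, μ(3) = -1, μ(5) = -1, μ(6) = 1, μ(7) = -1, μ(10) = 1, μ(11) = -1, μ(13) = -1, μ(14) = 1, μ(15) = 1, μ(17) = -1, μ(19) = -1, μ(21) = 1, μ(22) = 1, μ(23) = -1, μ(26) = 1, μ(29) = -1, μ(30) = -1, μ(31) = -1, μ(33) = 1, μ(34) = 1, μ(35) = 1, μ(37) = -1, μ(38) = 1, μ(39) = 1, μ(41) = -1, μ(42) = -1, μ(43) = -1, μ(46) = 1, μ(47) = -1, μ(51) = 1, μ(53) = -1, μ(55) = 1, μ(57) = 1, μ(58) = 1, μ(59) = -1, μ(61) = -1, μ(62) = 1, μ(65) = 1, μ(66) = -1, μ(67) = -1, μ(69) = 1, μ(70) = -1, μ(71) = -1, μ(73) = -1, μ(74) = 1, μ(77) = 1, μ(78) = -1, μ(79) = -1, μ(82) = 1, μ(83) = -1, μ(85) = 1, μ(86) = 1, μ(87) = 1, μ(89) = -1, μ(91) = 1, μ(93) = 1, μ(94) = 1, μ(95) = 1, μ(97) = -1, μ(101) = -1, μ(102) = -1, μ(103) = -1, μ(105) = -1, μ(106) = 1, μ(107) = -1, μ(109) = -1, μ(110) = -1, μ(111) = 1, μ(113) = -1, μ(114) = -1, μ(115) = 1, with μ = 0 on non-squarefree integers. Summing μ(k)/k for k where μ(k) ≠ 0 gives -11695632086357284237991577642263648122717789/451572209148822968402074375593480892761066957 ≈ -0.0259. (PNT ⟺ this sum → 0 as n → ∞.)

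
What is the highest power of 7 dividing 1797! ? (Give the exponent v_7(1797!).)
v_7(1797!) = 297

Legendre's formula: v_p(n!) = Σ_{k ≥ 1} ⌊n / p^k⌋. For p = 7, n = 1797, the terms are:
  ⌊1797/7^1⌋ = ⌊1797/7⌋ = 256
  ⌊1797/7^2⌋ = ⌊1797/49⌋ = 36
  ⌊1797/7^3⌋ = ⌊1797/343⌋ = 5
(the next term ⌊1797/7^4⌋ = 0, terminating the sum). Summing: v_7(1797!) = 256 + 36 + 5 = 297.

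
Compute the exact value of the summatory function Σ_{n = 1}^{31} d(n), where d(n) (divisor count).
Σ_{n ≤ 31} d(n) = 113

Compute d(n) for each 1 ≤ n ≤ 31: d(1) = 1, d(2) = 2, d(3) = 2, d(4) = 3, d(5) = 2, d(6) = 4, d(7) = 2, d(8) = 4, d(9) = 3, d(10) = 4, d(11) = 2, d(12) = 6, d(13) = 2, d(14) = 4, d(15) = 4, d(16) = 5, d(17) = 2, d(18) = 6, d(19) = 2, d(20) = 6, d(21) = 4, d(22) = 4, d(23) = 2, d(24) = 8, d(25) = 3, d(26) = 4, d(27) = 4, d(28) = 6, d(29) = 2, d(30) = 8, d(31) = 2. Summing all 31 values: 113. (Dirichlet's divisor formula: Σ_{n ≤ x} d(n) = x ln(x) + (2γ − 1) x + O(√x). For x = 31, the asymptotic estimate is ≈ 111.24.)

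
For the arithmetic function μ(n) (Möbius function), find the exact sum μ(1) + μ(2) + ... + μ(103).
Σ_{n ≤ 103} μ(n) = -2

Compute μ(n) for each 1 ≤ n ≤ 103: μ(1) = 1, μ(2) = -1, μ(3) = -1, μ(4) = 0, μ(5) = -1, μ(6) = 1, μ(7) = -1, μ(8) = 0, μ(9) = 0, μ(10) = 1, μ(11) = -1, μ(12) = 0, μ(13) = -1, μ(14) = 1, μ(15) = 1, μ(16) = 0, μ(17) = -1, μ(18) = 0, μ(19) = -1, μ(20) = 0, μ(21) = 1, μ(22) = 1, μ(23) = -1, μ(24) = 0, μ(25) = 0, μ(26) = 1, μ(27) = 0, μ(28) = 0, μ(29) = -1, μ(30) = -1, μ(31) = -1, μ(32) = 0, μ(33) = 1, μ(34) = 1, μ(35) = 1, μ(36) = 0, μ(37) = -1, μ(38) = 1, μ(39) = 1, μ(40) = 0, μ(41) = -1, μ(42) = -1, μ(43) = -1, μ(44) = 0, μ(45) = 0, μ(46) = 1, μ(47) = -1, μ(48) = 0, μ(49) = 0, μ(50) = 0, μ(51) = 1, μ(52) = 0, μ(53) = -1, μ(54) = 0, μ(55) = 1, μ(56) = 0, μ(57) = 1, μ(58) = 1, μ(59) = -1, μ(60) = 0, μ(61) = -1, μ(62) = 1, μ(63) = 0, μ(64) = 0, μ(65) = 1, μ(66) = -1, μ(67) = -1, μ(68) = 0, μ(69) = 1, μ(70) = -1, μ(71) = -1, μ(72) = 0, μ(73) = -1, μ(74) = 1, μ(75) = 0, μ(76) = 0, μ(77) = 1, μ(78) = -1, μ(79) = -1, μ(80) = 0, μ(81) = 0, μ(82) = 1, μ(83) = -1, μ(84) = 0, μ(85) = 1, μ(86) = 1, μ(87) = 1, μ(88) = 0, μ(89) = -1, μ(90) = 0, μ(91) = 1, μ(92) = 0, μ(93) = 1, μ(94) = 1, μ(95) = 1, μ(96) = 0, μ(97) = -1, μ(98) = 0, μ(99) = 0, μ(100) = 0, μ(101) = -1, μ(102) = -1, μ(103) = -1. Summing all 103 values: -2. (Mertens function M(x) = Σ_{n ≤ x} μ(n); on average M(x) should be small (PNT ⟺ M(x) = o(x)).)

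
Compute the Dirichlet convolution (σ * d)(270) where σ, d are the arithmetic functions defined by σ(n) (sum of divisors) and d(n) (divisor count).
(σ * d)(270) = 3280

Divisors of 270: [1, 2, 3, 5, 6, 9, 10, 15, 18, 27, 30, 45, 54, 90, 135, 270]. For each d | 270:
  d = 1: σ(1) · d(270/1) = 1 · 16 = 16
  d = 2: σ(2) · d(270/2) = 3 · 8 = 24
  d = 3: σ(3) · d(270/3) = 4 · 12 = 48
  d = 5: σ(5) · d(270/5) = 6 · 8 = 48
  d = 6: σ(6) · d(270/6) = 12 · 6 = 72
  d = 9: σ(9) · d(270/9) = 13 · 8 = 104
  d = 10: σ(10) · d(270/10) = 18 · 4 = 72
  d = 15: σ(15) · d(270/15) = 24 · 6 = 144
  d = 18: σ(18) · d(270/18) = 39 · 4 = 156
  d = 27: σ(27) · d(270/27) = 40 · 4 = 160
  d = 30: σ(30) · d(270/30) = 72 · 3 = 216
  d = 45: σ(45) · d(270/45) = 78 · 4 = 312
  d = 54: σ(54) · d(270/54) = 120 · 2 = 240
  d = 90: σ(90) · d(270/90) = 234 · 2 = 468
  d = 135: σ(135) · d(270/135) = 240 · 2 = 480
  d = 270: σ(270) · d(270/270) = 720 · 1 = 720
Summing: (σ * d)(270) = 16 + 24 + 48 + 48 + 72 + 104 + 72 + 144 + 156 + 160 + 216 + 312 + 240 + 468 + 480 + 720 = 3280.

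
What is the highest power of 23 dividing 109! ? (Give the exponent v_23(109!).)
v_23(109!) = 4

Legendre's formula: v_p(n!) = Σ_{k ≥ 1} ⌊n / p^k⌋. For p = 23, n = 109, the terms are:
  ⌊109/23^1⌋ = ⌊109/23⌋ = 4
(the next term ⌊109/23^2⌋ = 0, terminating the sum). Summing: v_23(109!) = 4 = 4.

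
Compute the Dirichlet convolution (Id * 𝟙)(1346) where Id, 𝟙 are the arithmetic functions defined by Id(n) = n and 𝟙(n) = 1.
(Id * 𝟙)(1346) = 2022

Divisors of 1346: [1, 2, 673, 1346]. For each d | 1346:
  d = 1: Id(1) · 𝟙(1346/1) = 1 · 1 = 1
  d = 2: Id(2) · 𝟙(1346/2) = 2 · 1 = 2
  d = 673: Id(673) · 𝟙(1346/673) = 673 · 1 = 673
  d = 1346: Id(1346) · 𝟙(1346/1346) = 1346 · 1 = 1346
Summing: (Id * 𝟙)(1346) = 1 + 2 + 673 + 1346 = 2022.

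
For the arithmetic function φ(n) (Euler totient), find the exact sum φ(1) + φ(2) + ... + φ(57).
Σ_{n ≤ 57} φ(n) = 1000

Compute φ(n) for each 1 ≤ n ≤ 57: φ(1) = 1, φ(2) = 1, φ(3) = 2, φ(4) = 2, φ(5) = 4, φ(6) = 2, φ(7) = 6, φ(8) = 4, φ(9) = 6, φ(10) = 4, φ(11) = 10, φ(12) = 4, φ(13) = 12, φ(14) = 6, φ(15) = 8, φ(16) = 8, φ(17) = 16, φ(18) = 6, φ(19) = 18, φ(20) = 8, φ(21) = 12, φ(22) = 10, φ(23) = 22, φ(24) = 8, φ(25) = 20, φ(26) = 12, φ(27) = 18, φ(28) = 12, φ(29) = 28, φ(30) = 8, φ(31) = 30, φ(32) = 16, φ(33) = 20, φ(34) = 16, φ(35) = 24, φ(36) = 12, φ(37) = 36, φ(38) = 18, φ(39) = 24, φ(40) = 16, φ(41) = 40, φ(42) = 12, φ(43) = 42, φ(44) = 20, φ(45) = 24, φ(46) = 22, φ(47) = 46, φ(48) = 16, φ(49) = 42, φ(50) = 20, φ(51) = 32, φ(52) = 24, φ(53) = 52, φ(54) = 18, φ(55) = 40, φ(56) = 24, φ(57) = 36. Summing all 57 values: 1000. (Average order: Σ_{n ≤ x} φ(n) ~ (3/π²) x². For x = 57, (3/π²)·57² ≈ 987.58.)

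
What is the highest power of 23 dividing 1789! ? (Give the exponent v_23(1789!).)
v_23(1789!) = 80

Legendre's formula: v_p(n!) = Σ_{k ≥ 1} ⌊n / p^k⌋. For p = 23, n = 1789, the terms are:
  ⌊1789/23^1⌋ = ⌊1789/23⌋ = 77
  ⌊1789/23^2⌋ = ⌊1789/529⌋ = 3
(the next term ⌊1789/23^3⌋ = 0, terminating the sum). Summing: v_23(1789!) = 77 + 3 = 80.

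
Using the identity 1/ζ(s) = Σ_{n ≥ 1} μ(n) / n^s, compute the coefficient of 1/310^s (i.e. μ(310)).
μ(310) = -1

Factor n = 310 = 2 · 5 · 31. μ(n) = 0 if any exponent ≥ 2 (not squarefree); otherwise μ(n) = (−1)^{ω(n)} where ω(n) is the number of distinct prime factors. Applying: μ(310) = -1.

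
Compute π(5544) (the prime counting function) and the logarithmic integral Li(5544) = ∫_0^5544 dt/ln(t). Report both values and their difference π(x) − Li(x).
π(5544) = 732;  Li(5544) ≈ 747.76;  π(x) − Li(x) ≈ -15.76.

Direct count of primes ≤ 5544 gives π(5544) = 732. Numerical evaluation of the logarithmic integral gives Li(5544) ≈ 747.76. The difference π(x) − Li(x) ≈ -15.76 is typically negative for small/moderate x (Li(x) overestimates), though Littlewood's theorem shows this sign changes infinitely often.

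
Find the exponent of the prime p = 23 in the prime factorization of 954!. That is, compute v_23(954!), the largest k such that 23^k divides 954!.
v_23(954!) = 42

Legendre's formula: v_p(n!) = Σ_{k ≥ 1} ⌊n / p^k⌋. For p = 23, n = 954, the terms are:
  ⌊954/23^1⌋ = ⌊954/23⌋ = 41
  ⌊954/23^2⌋ = ⌊954/529⌋ = 1
(the next term ⌊954/23^3⌋ = 0, terminating the sum). Summing: v_23(954!) = 41 + 1 = 42.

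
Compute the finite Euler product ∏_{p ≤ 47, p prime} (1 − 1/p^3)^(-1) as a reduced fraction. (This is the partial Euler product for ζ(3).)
∏ = 1417934272824755236225375034446860319/1179638474528270622029363943840940032

The primes p ≤ 47 are [2, 3, 5, 7, 11, 13, 17, 19, 23, 29, 31, 37, 41, 43, 47]. For each prime, (1 − 1/p^3)^(-1) = p^3 / (p^3 − 1). The product is (1 − 1/2^3)^(-1), (1 − 1/3^3)^(-1), (1 − 1/5^3)^(-1), (1 − 1/7^3)^(-1), (1 − 1/11^3)^(-1), (1 − 1/13^3)^(-1), (1 − 1/17^3)^(-1), (1 − 1/19^3)^(-1), (1 − 1/23^3)^(-1), (1 − 1/29^3)^(-1), (1 − 1/31^3)^(-1), (1 − 1/37^3)^(-1), (1 − 1/41^3)^(-1), (1 − 1/43^3)^(-1), (1 − 1/47^3)^(-1) = ∏ p^3 / (p^3 − 1) = 1417934272824755236225375034446860319/1179638474528270622029363943840940032.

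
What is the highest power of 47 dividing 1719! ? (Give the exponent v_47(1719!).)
v_47(1719!) = 36

Legendre's formula: v_p(n!) = Σ_{k ≥ 1} ⌊n / p^k⌋. For p = 47, n = 1719, the terms are:
  ⌊1719/47^1⌋ = ⌊1719/47⌋ = 36
(the next term ⌊1719/47^2⌋ = 0, terminating the sum). Summing: v_47(1719!) = 36 = 36.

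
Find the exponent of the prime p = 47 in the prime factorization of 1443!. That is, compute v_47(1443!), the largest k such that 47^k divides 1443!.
v_47(1443!) = 30

Legendre's formula: v_p(n!) = Σ_{k ≥ 1} ⌊n / p^k⌋. For p = 47, n = 1443, the terms are:
  ⌊1443/47^1⌋ = ⌊1443/47⌋ = 30
(the next term ⌊1443/47^2⌋ = 0, terminating the sum). Summing: v_47(1443!) = 30 = 30.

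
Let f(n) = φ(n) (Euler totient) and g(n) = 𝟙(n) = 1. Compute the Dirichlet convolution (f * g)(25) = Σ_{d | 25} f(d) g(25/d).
(φ * 𝟙)(25) = 25

Divisors of 25: [1, 5, 25]. For each d | 25:
  d = 1: φ(1) · 𝟙(25/1) = 1 · 1 = 1
  d = 5: φ(5) · 𝟙(25/5) = 4 · 1 = 4
  d = 25: φ(25) · 𝟙(25/25) = 20 · 1 = 20
Summing: (φ * 𝟙)(25) = 1 + 4 + 20 = 25.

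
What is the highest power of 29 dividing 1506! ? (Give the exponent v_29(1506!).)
v_29(1506!) = 52

Legendre's formula: v_p(n!) = Σ_{k ≥ 1} ⌊n / p^k⌋. For p = 29, n = 1506, the terms are:
  ⌊1506/29^1⌋ = ⌊1506/29⌋ = 51
  ⌊1506/29^2⌋ = ⌊1506/841⌋ = 1
(the next term ⌊1506/29^3⌋ = 0, terminating the sum). Summing: v_29(1506!) = 51 + 1 = 52.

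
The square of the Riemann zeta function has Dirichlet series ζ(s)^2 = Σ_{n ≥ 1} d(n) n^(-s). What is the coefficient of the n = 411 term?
d(411) = 4

ζ(s)^2 = (Σ 1/m^s)(Σ 1/k^s). The coefficient of 1/n^s in the product is the number of ordered pairs (m, k) with mk = n, which equals d(n). For n = 411, divisors are [1, 3, 137, 411], so d(411) = 4.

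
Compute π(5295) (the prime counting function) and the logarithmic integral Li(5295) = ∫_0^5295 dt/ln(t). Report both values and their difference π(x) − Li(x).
π(5295) = 701;  Li(5295) ≈ 718.80;  π(x) − Li(x) ≈ -17.80.

Direct count of primes ≤ 5295 gives π(5295) = 701. Numerical evaluation of the logarithmic integral gives Li(5295) ≈ 718.80. The difference π(x) − Li(x) ≈ -17.80 is typically negative for small/moderate x (Li(x) overestimates), though Littlewood's theorem shows this sign changes infinitely often.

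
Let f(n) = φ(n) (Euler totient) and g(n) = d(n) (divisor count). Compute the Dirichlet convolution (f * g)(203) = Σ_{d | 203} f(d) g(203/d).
(φ * d)(203) = 240

Divisors of 203: [1, 7, 29, 203]. For each d | 203:
  d = 1: φ(1) · d(203/1) = 1 · 4 = 4
  d = 7: φ(7) · d(203/7) = 6 · 2 = 12
  d = 29: φ(29) · d(203/29) = 28 · 2 = 56
  d = 203: φ(203) · d(203/203) = 168 · 1 = 168
Summing: (φ * d)(203) = 4 + 12 + 56 + 168 = 240.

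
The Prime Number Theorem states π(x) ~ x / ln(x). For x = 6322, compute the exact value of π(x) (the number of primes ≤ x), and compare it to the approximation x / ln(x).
π(6322) = 822;  x/ln(x) ≈ 722.37;  relative error ≈ 12.12%.

Directly count primes up to 6322: π(6322) = 822. The PNT approximation gives 6322/ln(6322) ≈ 6322/8.75179 ≈ 722.37. Relative error (π(x) − x/ln(x)) / π(x) ≈ 12.12%; the approximation is known to undercount slightly (Li(x) is a better estimate).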